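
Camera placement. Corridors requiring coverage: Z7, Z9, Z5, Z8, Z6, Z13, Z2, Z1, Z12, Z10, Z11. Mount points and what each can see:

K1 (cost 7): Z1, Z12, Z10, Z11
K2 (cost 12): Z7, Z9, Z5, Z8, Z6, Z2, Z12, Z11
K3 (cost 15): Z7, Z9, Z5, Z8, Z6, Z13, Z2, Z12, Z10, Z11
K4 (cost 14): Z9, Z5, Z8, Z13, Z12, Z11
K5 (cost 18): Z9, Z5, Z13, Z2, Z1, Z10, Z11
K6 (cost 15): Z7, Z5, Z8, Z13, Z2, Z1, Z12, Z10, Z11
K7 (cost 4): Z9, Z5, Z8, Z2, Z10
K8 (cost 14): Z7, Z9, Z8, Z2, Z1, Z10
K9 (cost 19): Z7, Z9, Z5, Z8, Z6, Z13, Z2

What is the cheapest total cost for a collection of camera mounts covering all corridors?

22

K1, K3 cover every corridor at cost 7 + 15 = 22.
Any cover uses at least 2 camera mounts; among all covering selections none totals below 22.
Greedy by coverage-per-cost would pick K7, K1, K3 for 26 — worse than the optimum 22.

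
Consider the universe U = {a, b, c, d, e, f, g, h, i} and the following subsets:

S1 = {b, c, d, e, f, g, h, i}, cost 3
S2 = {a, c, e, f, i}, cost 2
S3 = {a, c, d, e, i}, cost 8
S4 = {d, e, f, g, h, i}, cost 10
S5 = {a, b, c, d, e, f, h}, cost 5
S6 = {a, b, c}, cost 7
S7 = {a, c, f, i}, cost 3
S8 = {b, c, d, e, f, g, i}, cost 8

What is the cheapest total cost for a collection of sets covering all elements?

5

S1, S2 cover every element at cost 3 + 2 = 5.
Any cover uses at least 2 sets; among all covering selections none totals below 5.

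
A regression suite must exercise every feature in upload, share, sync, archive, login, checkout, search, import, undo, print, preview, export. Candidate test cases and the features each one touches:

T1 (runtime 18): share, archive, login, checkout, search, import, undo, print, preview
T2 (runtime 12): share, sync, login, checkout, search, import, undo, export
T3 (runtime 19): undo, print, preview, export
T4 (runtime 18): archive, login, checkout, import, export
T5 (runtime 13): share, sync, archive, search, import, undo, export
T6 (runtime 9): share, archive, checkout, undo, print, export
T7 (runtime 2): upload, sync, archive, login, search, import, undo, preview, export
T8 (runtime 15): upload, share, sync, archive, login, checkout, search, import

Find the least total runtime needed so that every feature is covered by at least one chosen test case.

11

T6, T7 cover every feature at runtime 9 + 2 = 11.
Any cover uses at least 2 test cases; among all covering selections none totals below 11.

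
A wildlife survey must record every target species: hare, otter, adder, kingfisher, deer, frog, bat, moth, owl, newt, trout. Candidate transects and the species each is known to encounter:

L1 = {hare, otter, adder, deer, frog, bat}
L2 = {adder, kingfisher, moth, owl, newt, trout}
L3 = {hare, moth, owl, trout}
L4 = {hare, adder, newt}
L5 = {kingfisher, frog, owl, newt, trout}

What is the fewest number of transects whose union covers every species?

L1, L2 together cover {hare, otter, adder, kingfisher, deer, frog, bat, moth, owl, newt, trout} — every species.
No single transect contains all 11 species, so 2 is optimal.

2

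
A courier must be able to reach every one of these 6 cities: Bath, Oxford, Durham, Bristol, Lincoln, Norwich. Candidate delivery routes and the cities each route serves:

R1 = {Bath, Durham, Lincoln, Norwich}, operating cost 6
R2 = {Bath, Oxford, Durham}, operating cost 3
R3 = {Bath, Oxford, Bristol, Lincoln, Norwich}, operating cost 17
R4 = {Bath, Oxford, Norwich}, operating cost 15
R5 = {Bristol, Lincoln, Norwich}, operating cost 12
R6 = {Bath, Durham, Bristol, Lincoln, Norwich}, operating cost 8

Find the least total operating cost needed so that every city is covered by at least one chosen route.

R2, R6 cover every city at operating cost 3 + 8 = 11.
Any cover uses at least 2 routes; among all covering selections none totals below 11.

11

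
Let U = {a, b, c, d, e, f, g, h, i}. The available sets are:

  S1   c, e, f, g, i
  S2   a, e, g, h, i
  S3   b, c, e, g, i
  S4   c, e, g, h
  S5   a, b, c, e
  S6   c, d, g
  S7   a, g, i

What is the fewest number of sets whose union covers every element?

S1, S2, S3, S6 together cover {a, b, c, d, e, f, g, h, i} — every element.
No 3 of the 7 sets cover everything (all 35 triples fall short), so 4 is minimum.

4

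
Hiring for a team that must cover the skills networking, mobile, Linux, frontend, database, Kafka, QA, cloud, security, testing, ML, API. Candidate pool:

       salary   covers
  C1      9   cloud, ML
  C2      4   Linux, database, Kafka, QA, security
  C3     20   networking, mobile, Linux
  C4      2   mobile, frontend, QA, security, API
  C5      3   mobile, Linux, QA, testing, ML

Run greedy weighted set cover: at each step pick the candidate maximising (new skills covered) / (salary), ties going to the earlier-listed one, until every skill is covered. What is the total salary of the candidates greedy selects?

38

Pick 1: C4 adds 5 new (mobile, frontend, QA, security, API) at salary 2 (ratio 5/2).
Pick 2: C5 adds 3 new (Linux, testing, ML) at salary 3 (ratio 3/3).
Pick 3: C2 adds 2 new (database, Kafka) at salary 4 (ratio 2/4).
Pick 4: C1 adds 1 new (cloud) at salary 9 (ratio 1/9).
Pick 5: C3 adds 1 new (networking) at salary 20 (ratio 1/20).
Greedy total salary: 2 + 3 + 4 + 9 + 20 = 38.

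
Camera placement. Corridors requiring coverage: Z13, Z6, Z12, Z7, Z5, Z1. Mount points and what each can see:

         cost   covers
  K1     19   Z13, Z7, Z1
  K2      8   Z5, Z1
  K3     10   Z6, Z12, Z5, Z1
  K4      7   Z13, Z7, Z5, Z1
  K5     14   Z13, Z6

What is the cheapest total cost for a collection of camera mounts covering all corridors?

K3, K4 cover every corridor at cost 10 + 7 = 17.
Any cover uses at least 2 camera mounts; among all covering selections none totals below 17.

17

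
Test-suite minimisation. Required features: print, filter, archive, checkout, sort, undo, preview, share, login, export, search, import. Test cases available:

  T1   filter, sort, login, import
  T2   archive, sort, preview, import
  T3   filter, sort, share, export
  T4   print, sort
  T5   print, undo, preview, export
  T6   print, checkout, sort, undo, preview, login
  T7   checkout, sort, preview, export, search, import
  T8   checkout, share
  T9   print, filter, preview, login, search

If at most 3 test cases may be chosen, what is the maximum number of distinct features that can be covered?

Choosing T2, T3, T6 covers {print, filter, archive, checkout, sort, undo, preview, share, login, export, import} — 11 features.
No choice of 3 test cases does better; here search is left uncovered.

11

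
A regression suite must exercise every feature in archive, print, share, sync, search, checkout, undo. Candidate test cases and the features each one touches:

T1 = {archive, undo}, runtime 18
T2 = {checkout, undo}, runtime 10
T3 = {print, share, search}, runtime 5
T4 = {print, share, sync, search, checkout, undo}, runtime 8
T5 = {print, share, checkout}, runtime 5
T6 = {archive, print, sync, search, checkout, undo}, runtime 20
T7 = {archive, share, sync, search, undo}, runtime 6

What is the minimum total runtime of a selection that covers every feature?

T5, T7 cover every feature at runtime 5 + 6 = 11.
Any cover uses at least 2 test cases; among all covering selections none totals below 11.

11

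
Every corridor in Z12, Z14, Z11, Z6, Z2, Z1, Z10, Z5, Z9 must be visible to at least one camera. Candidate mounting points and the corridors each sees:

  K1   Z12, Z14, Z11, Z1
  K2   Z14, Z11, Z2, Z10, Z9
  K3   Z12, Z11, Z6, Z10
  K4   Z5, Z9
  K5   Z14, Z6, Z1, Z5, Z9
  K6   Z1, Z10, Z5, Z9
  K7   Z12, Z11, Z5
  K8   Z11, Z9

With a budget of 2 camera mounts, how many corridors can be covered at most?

8

Choosing K2, K5 covers {Z14, Z11, Z6, Z2, Z1, Z10, Z5, Z9} — 8 corridors.
No choice of 2 camera mounts does better; here Z12 is left uncovered.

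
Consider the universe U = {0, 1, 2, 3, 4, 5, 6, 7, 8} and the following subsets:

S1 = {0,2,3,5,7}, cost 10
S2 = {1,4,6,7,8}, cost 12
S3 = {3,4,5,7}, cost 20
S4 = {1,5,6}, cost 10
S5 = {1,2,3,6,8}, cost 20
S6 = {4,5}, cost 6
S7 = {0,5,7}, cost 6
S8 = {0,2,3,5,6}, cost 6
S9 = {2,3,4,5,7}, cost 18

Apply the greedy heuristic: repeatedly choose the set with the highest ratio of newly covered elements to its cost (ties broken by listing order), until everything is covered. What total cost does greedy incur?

Pick 1: S8 adds 5 new (0, 2, 3, 5, 6) at cost 6 (ratio 5/6).
Pick 2: S2 adds 4 new (1, 4, 7, 8) at cost 12 (ratio 4/12).
Greedy total cost: 6 + 12 = 18.

18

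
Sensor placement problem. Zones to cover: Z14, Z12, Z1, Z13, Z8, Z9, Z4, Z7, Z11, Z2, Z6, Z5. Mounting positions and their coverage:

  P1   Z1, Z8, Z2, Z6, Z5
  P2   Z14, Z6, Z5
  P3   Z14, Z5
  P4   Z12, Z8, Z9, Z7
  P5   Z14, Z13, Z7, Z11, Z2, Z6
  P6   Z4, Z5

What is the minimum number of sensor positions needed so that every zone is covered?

P1, P4, P5, P6 together cover {Z14, Z12, Z1, Z13, Z8, Z9, Z4, Z7, Z11, Z2, Z6, Z5} — every zone.
No 3 of the 6 sensor positions cover everything (all 20 triples fall short), so 4 is minimum.

4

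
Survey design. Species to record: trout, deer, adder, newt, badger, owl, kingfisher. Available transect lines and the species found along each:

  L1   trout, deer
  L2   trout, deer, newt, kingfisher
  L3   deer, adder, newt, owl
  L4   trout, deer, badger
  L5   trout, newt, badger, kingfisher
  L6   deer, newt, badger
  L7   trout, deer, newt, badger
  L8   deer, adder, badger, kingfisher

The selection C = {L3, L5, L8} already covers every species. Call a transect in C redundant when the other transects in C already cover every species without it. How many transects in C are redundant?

Drop L3: owl uncovered — not redundant.
Drop L5: trout uncovered — not redundant.
Drop L8: the rest still cover every species — redundant.
1 redundant: L8.

1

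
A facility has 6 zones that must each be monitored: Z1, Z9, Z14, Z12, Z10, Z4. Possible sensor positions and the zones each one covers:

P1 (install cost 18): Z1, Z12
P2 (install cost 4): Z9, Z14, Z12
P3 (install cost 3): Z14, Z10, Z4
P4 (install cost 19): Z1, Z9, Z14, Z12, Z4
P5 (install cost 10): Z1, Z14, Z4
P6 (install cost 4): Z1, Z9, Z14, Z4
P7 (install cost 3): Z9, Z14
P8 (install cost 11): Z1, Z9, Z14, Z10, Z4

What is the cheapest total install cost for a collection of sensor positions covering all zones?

11

P2, P3, P6 cover every zone at install cost 4 + 3 + 4 = 11.
Any cover uses at least 2 sensor positions; among all covering selections none totals below 11.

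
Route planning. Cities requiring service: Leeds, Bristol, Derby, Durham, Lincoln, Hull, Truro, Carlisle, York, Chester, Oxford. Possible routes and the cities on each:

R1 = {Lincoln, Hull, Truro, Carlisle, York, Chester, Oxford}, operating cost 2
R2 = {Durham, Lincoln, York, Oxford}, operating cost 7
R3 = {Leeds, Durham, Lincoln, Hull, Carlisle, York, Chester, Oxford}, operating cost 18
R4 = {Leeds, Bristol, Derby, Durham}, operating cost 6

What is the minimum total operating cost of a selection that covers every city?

R1, R4 cover every city at operating cost 2 + 6 = 8.
Any cover uses at least 2 routes; among all covering selections none totals below 8.

8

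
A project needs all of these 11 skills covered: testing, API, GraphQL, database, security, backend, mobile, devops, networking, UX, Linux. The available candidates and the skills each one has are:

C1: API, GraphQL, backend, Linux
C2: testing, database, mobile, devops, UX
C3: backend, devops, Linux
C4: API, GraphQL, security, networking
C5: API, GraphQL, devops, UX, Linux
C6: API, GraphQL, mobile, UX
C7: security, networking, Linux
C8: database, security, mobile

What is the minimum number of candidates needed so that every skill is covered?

C1, C2, C4 together cover {testing, API, GraphQL, database, security, backend, mobile, devops, networking, UX, Linux} — every skill.
No 2 of the 8 candidates cover everything (all 28 pairs fall short), so 3 is minimum.

3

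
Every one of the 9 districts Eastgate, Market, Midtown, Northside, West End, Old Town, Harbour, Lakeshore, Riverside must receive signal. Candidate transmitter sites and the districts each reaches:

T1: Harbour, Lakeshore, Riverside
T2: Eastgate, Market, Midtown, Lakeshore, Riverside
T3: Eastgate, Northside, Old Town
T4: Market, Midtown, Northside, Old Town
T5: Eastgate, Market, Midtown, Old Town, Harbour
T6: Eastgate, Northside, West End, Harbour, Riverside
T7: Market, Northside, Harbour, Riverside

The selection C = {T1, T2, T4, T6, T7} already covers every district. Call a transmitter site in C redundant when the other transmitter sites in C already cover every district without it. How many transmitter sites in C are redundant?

Drop T1: the rest still cover every district — redundant.
Drop T2: the rest still cover every district — redundant.
Drop T4: Old Town uncovered — not redundant.
Drop T6: West End uncovered — not redundant.
Drop T7: the rest still cover every district — redundant.
3 redundant: T1, T2, T7.

3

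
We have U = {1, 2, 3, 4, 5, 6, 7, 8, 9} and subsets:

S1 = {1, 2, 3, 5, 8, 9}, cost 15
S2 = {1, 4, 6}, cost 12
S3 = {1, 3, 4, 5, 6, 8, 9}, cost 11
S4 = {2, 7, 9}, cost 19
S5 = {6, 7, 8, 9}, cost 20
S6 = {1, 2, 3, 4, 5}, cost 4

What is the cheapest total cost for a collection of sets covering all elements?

24

S5, S6 cover every element at cost 20 + 4 = 24.
Any cover uses at least 2 sets; among all covering selections none totals below 24.
Greedy by coverage-per-cost would pick S6, S3, S4 for 34 — worse than the optimum 24.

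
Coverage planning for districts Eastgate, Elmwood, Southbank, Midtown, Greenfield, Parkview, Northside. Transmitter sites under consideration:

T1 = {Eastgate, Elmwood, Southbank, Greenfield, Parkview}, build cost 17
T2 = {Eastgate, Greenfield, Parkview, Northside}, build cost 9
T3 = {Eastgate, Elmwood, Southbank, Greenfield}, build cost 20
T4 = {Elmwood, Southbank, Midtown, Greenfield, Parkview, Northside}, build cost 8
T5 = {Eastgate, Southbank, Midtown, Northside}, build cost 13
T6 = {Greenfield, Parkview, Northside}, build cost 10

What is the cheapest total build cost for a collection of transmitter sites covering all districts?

T2, T4 cover every district at build cost 9 + 8 = 17.
Any cover uses at least 2 transmitter sites; among all covering selections none totals below 17.

17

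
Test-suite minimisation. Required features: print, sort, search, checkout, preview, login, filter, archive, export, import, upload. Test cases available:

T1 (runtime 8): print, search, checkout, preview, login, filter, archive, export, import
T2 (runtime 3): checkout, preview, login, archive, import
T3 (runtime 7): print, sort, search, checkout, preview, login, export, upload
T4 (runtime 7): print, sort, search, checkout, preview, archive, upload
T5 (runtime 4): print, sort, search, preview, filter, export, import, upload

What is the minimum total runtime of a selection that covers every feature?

7

T2, T5 cover every feature at runtime 3 + 4 = 7.
Any cover uses at least 2 test cases; among all covering selections none totals below 7.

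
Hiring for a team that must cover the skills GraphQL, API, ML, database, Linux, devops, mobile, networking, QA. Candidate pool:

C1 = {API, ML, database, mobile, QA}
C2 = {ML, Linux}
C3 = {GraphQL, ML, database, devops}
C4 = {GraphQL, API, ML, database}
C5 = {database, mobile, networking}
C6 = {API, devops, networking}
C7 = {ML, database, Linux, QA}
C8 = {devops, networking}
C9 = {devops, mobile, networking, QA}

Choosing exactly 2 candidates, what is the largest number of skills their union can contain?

Choosing C4, C9 covers {GraphQL, API, ML, database, devops, mobile, networking, QA} — 8 skills.
No choice of 2 candidates does better; here Linux is left uncovered.

8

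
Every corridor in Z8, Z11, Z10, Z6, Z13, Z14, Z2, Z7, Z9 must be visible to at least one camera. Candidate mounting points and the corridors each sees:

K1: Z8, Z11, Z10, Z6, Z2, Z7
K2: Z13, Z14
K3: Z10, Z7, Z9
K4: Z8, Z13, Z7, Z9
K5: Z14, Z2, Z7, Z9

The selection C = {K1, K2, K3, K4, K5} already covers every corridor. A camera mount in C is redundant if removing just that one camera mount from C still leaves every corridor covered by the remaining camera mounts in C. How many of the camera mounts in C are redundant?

4

Drop K1: Z11, Z6 uncovered — not redundant.
Drop K2: the rest still cover every corridor — redundant.
Drop K3: the rest still cover every corridor — redundant.
Drop K4: the rest still cover every corridor — redundant.
Drop K5: the rest still cover every corridor — redundant.
4 redundant: K2, K3, K4, K5.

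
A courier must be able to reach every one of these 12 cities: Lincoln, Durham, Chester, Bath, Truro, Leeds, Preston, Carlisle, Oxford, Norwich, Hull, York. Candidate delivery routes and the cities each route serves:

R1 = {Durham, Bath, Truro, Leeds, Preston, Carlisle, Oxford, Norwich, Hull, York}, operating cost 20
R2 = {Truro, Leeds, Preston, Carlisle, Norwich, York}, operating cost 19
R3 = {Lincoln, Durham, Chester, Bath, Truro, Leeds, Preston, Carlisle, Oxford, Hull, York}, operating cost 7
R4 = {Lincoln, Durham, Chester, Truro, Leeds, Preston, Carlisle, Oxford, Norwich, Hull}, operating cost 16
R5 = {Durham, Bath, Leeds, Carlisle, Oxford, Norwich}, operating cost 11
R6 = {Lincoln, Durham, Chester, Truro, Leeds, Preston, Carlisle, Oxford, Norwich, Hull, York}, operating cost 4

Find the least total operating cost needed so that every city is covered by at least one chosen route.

R3, R6 cover every city at operating cost 7 + 4 = 11.
Any cover uses at least 2 routes; among all covering selections none totals below 11.

11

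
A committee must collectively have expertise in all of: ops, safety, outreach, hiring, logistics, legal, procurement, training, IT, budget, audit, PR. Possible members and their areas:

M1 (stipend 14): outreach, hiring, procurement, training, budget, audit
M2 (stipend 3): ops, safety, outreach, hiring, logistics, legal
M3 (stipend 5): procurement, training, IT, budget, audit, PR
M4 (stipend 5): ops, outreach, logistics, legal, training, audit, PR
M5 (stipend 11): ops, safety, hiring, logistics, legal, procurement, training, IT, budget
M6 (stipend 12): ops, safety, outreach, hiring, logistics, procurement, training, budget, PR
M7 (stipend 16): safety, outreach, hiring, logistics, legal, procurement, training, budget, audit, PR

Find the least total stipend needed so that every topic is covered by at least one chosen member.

8

M2, M3 cover every topic at stipend 3 + 5 = 8.
Any cover uses at least 2 members; among all covering selections none totals below 8.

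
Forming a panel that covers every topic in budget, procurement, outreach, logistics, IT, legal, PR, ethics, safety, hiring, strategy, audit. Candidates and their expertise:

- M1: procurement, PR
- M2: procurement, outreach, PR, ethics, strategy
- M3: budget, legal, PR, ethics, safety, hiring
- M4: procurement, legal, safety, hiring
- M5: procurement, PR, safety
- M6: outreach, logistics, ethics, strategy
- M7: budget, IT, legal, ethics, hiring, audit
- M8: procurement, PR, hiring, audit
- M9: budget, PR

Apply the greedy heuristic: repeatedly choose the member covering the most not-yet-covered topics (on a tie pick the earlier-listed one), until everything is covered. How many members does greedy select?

Pick 1: M3 covers 6 new topics (budget, legal, PR, ethics, safety, hiring).
Pick 2: M2 covers 3 new topics (procurement, outreach, strategy).
Pick 3: M7 covers 2 new topics (IT, audit).
Pick 4: M6 covers 1 new topics (logistics).
Greedy uses 4 members. (The true minimum is 3.)

4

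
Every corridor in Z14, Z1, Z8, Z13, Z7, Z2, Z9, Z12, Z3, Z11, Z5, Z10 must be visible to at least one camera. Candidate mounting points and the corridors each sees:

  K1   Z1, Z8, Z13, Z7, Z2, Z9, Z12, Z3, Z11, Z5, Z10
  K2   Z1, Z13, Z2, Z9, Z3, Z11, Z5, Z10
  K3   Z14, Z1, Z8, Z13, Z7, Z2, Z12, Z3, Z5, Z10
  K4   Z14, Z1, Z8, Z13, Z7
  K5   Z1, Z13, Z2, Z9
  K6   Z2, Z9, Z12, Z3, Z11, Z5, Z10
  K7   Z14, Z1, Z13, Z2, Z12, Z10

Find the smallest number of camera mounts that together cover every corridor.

K1, K3 together cover {Z14, Z1, Z8, Z13, Z7, Z2, Z9, Z12, Z3, Z11, Z5, Z10} — every corridor.
No single camera mount contains all 12 corridors, so 2 is optimal.

2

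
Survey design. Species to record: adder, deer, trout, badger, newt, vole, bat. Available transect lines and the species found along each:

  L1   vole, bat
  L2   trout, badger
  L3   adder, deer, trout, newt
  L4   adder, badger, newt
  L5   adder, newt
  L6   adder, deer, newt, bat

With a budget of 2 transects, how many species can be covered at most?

6

Choosing L1, L3 covers {adder, deer, trout, newt, vole, bat} — 6 species.
No choice of 2 transects does better; here badger is left uncovered.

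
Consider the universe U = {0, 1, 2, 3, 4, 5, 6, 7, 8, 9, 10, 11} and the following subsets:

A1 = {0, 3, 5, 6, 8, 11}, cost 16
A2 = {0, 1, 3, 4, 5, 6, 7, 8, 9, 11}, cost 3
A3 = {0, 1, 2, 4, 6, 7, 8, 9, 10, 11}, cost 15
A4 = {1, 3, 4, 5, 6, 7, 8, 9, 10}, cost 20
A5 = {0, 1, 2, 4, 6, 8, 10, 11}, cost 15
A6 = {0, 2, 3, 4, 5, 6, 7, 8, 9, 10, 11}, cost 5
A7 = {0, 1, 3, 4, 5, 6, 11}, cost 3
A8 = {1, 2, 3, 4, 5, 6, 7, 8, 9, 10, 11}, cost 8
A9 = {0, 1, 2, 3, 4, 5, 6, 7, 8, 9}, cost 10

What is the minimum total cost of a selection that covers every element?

8

A2, A6 cover every element at cost 3 + 5 = 8.
Any cover uses at least 2 sets; among all covering selections none totals below 8.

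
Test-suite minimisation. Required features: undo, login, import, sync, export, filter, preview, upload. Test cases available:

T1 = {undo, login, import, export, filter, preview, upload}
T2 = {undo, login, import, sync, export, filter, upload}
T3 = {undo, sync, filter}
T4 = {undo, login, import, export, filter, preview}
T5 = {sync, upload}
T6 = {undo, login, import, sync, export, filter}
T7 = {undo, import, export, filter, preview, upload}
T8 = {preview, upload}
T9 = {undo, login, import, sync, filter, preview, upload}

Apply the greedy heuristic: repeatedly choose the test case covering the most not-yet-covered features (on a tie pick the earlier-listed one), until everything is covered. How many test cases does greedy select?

2

Pick 1: T1 covers 7 new features (undo, login, import, export, filter, preview, upload).
Pick 2: T2 covers 1 new features (sync).
Greedy uses 2 test cases.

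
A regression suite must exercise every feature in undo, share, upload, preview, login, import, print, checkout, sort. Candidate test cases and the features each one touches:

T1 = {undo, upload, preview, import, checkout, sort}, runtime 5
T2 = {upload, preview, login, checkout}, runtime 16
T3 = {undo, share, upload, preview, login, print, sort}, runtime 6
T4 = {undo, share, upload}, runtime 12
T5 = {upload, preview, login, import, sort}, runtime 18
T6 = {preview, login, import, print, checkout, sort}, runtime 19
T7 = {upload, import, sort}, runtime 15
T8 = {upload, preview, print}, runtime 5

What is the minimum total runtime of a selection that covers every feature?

11

T1, T3 cover every feature at runtime 5 + 6 = 11.
Any cover uses at least 2 test cases; among all covering selections none totals below 11.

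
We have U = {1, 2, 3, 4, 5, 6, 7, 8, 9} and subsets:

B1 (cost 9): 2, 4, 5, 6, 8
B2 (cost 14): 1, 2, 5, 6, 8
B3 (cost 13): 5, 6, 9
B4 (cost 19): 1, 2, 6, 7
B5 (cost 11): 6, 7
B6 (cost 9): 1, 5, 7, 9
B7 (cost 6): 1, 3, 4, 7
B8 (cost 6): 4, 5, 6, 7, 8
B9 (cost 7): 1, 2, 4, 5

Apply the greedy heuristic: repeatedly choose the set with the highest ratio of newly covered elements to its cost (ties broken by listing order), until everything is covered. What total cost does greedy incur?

28

Pick 1: B8 adds 5 new (4, 5, 6, 7, 8) at cost 6 (ratio 5/6).
Pick 2: B7 adds 2 new (1, 3) at cost 6 (ratio 2/6).
Pick 3: B9 adds 1 new (2) at cost 7 (ratio 1/7).
Pick 4: B6 adds 1 new (9) at cost 9 (ratio 1/9).
Greedy total cost: 6 + 6 + 7 + 9 = 28. (The true optimum is 24, so greedy overshoots here.)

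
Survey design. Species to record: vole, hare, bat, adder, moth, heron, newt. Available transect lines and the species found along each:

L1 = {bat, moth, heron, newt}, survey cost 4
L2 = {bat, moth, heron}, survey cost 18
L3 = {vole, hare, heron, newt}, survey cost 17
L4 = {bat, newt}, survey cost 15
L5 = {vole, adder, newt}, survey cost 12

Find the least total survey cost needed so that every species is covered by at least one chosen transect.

L1, L3, L5 cover every species at survey cost 4 + 17 + 12 = 33.
Any cover uses at least 3 transects; among all covering selections none totals below 33.

33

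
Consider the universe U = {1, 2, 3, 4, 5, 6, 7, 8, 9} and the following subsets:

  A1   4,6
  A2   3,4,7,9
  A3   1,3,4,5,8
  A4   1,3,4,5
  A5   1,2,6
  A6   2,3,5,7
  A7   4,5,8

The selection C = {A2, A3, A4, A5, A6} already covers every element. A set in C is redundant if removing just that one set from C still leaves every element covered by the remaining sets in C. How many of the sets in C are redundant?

2

Drop A2: 9 uncovered — not redundant.
Drop A3: 8 uncovered — not redundant.
Drop A4: the rest still cover every element — redundant.
Drop A5: 6 uncovered — not redundant.
Drop A6: the rest still cover every element — redundant.
2 redundant: A4, A6.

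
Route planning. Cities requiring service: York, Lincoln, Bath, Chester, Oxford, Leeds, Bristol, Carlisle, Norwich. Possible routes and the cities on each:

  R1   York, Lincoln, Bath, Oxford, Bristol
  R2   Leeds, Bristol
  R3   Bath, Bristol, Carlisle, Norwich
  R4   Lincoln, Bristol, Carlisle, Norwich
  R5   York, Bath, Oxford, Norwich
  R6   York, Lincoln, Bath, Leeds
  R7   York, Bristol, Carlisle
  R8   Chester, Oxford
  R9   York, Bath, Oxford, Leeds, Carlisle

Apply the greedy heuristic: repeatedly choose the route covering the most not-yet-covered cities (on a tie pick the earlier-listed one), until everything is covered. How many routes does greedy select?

4

Pick 1: R1 covers 5 new cities (York, Lincoln, Bath, Oxford, Bristol).
Pick 2: R3 covers 2 new cities (Carlisle, Norwich).
Pick 3: R2 covers 1 new cities (Leeds).
Pick 4: R8 covers 1 new cities (Chester).
Greedy uses 4 routes. (The true minimum is 3.)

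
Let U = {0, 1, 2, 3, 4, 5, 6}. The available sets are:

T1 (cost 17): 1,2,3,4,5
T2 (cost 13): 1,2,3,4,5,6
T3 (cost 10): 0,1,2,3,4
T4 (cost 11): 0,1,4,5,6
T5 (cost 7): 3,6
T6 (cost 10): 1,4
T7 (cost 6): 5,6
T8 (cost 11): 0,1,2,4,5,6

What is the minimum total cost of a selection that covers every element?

16

T3, T7 cover every element at cost 10 + 6 = 16.
Any cover uses at least 2 sets; among all covering selections none totals below 16.
Greedy by coverage-per-cost would pick T8, T5 for 18 — worse than the optimum 16.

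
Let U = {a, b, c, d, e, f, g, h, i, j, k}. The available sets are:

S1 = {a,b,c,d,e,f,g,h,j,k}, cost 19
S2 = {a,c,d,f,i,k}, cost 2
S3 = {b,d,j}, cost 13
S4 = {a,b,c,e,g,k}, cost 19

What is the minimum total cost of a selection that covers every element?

S1, S2 cover every element at cost 19 + 2 = 21.
Any cover uses at least 2 sets; among all covering selections none totals below 21.

21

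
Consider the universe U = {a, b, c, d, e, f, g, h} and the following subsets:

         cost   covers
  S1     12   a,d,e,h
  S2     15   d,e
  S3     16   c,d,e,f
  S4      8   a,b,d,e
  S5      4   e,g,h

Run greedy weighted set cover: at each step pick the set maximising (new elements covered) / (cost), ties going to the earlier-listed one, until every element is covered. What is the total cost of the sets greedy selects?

28

Pick 1: S5 adds 3 new (e, g, h) at cost 4 (ratio 3/4).
Pick 2: S4 adds 3 new (a, b, d) at cost 8 (ratio 3/8).
Pick 3: S3 adds 2 new (c, f) at cost 16 (ratio 2/16).
Greedy total cost: 4 + 8 + 16 = 28.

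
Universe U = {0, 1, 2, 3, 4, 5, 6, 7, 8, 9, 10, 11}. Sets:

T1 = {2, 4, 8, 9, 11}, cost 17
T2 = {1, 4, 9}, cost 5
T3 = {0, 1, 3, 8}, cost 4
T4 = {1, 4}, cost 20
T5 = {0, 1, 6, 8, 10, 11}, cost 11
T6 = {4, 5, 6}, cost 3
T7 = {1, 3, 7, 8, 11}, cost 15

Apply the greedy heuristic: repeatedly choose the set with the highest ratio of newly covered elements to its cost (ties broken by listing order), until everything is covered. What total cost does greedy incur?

55

Pick 1: T3 adds 4 new (0, 1, 3, 8) at cost 4 (ratio 4/4).
Pick 2: T6 adds 3 new (4, 5, 6) at cost 3 (ratio 3/3).
Pick 3: T2 adds 1 new (9) at cost 5 (ratio 1/5).
Pick 4: T5 adds 2 new (10, 11) at cost 11 (ratio 2/11).
Pick 5: T7 adds 1 new (7) at cost 15 (ratio 1/15).
Pick 6: T1 adds 1 new (2) at cost 17 (ratio 1/17).
Greedy total cost: 4 + 3 + 5 + 11 + 15 + 17 = 55. (The true optimum is 46, so greedy overshoots here.)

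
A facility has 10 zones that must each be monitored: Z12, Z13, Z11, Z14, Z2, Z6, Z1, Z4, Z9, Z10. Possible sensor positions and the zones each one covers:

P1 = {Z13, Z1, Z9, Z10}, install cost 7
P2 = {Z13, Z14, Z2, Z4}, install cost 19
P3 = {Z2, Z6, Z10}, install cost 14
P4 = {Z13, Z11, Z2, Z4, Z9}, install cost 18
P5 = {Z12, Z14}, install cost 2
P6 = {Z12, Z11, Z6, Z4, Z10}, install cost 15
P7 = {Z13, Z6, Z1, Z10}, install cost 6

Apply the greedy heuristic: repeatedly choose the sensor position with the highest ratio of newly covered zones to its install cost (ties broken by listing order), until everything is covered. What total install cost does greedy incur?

Pick 1: P5 adds 2 new (Z12, Z14) at install cost 2 (ratio 2/2).
Pick 2: P7 adds 4 new (Z13, Z6, Z1, Z10) at install cost 6 (ratio 4/6).
Pick 3: P4 adds 4 new (Z11, Z2, Z4, Z9) at install cost 18 (ratio 4/18).
Greedy total install cost: 2 + 6 + 18 = 26.

26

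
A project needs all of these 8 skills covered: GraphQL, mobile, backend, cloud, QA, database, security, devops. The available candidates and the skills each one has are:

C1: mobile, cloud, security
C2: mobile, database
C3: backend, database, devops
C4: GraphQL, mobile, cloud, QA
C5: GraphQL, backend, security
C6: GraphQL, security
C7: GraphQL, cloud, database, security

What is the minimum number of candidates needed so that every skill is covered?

C1, C3, C4 together cover {GraphQL, mobile, backend, cloud, QA, database, security, devops} — every skill.
No 2 of the 7 candidates cover everything (all 21 pairs fall short), so 3 is minimum.

3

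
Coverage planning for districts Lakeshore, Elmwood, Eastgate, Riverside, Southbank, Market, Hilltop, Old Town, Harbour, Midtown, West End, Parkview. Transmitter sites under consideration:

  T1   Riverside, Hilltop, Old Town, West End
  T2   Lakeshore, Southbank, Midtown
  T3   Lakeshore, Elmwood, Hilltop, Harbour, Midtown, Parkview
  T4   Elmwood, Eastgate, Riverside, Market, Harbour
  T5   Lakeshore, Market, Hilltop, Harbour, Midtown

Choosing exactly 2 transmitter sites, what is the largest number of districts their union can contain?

9

Choosing T1, T3 covers {Lakeshore, Elmwood, Riverside, Hilltop, Old Town, Harbour, Midtown, West End, Parkview} — 9 districts.
No choice of 2 transmitter sites does better; here Eastgate, Southbank, Market are left uncovered.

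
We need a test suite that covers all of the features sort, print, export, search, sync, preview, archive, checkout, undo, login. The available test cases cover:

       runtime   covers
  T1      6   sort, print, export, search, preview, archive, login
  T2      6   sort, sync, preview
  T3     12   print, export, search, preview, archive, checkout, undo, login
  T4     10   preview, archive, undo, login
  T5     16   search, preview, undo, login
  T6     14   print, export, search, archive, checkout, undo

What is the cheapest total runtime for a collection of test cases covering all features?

18

T2, T3 cover every feature at runtime 6 + 12 = 18.
Any cover uses at least 2 test cases; among all covering selections none totals below 18.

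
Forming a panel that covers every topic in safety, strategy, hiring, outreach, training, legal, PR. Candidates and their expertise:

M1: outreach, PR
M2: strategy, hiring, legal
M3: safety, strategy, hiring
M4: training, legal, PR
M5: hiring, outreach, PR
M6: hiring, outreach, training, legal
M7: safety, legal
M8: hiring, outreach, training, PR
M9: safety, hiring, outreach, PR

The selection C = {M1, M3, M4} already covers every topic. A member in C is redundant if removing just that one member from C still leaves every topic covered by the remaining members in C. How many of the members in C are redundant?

Drop M1: outreach uncovered — not redundant.
Drop M3: safety, strategy, hiring uncovered — not redundant.
Drop M4: training, legal uncovered — not redundant.
None of the members in C is redundant.

0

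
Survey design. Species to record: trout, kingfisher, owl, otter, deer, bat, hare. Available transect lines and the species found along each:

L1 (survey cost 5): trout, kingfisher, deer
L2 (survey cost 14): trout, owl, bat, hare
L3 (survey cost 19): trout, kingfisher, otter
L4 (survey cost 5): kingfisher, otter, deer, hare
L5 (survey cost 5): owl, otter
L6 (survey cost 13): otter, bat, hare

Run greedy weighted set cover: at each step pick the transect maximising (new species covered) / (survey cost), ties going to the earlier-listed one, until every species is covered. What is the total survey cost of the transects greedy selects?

Pick 1: L4 adds 4 new (kingfisher, otter, deer, hare) at survey cost 5 (ratio 4/5).
Pick 2: L2 adds 3 new (trout, owl, bat) at survey cost 14 (ratio 3/14).
Greedy total survey cost: 5 + 14 = 19.

19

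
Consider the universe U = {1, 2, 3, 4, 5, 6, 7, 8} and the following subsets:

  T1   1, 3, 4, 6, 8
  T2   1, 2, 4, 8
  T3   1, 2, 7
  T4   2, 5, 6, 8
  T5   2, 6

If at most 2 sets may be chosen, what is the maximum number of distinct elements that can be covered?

Choosing T1, T3 covers {1, 2, 3, 4, 6, 7, 8} — 7 elements.
No choice of 2 sets does better; here 5 is left uncovered.

7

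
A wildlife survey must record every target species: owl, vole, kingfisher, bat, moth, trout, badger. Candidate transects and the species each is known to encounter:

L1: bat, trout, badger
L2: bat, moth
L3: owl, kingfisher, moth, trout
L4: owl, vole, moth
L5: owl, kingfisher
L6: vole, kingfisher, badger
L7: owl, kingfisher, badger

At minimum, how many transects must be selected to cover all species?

L1, L3, L4 together cover {owl, vole, kingfisher, bat, moth, trout, badger} — every species.
No 2 of the 7 transects cover everything (all 21 pairs fall short), so 3 is minimum.

3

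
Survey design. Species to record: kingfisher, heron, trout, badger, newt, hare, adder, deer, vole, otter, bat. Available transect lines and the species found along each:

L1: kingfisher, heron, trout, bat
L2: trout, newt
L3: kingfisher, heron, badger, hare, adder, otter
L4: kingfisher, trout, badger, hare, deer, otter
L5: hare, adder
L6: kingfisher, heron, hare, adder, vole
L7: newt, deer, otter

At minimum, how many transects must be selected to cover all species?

4

L1, L2, L4, L6 together cover {kingfisher, heron, trout, badger, newt, hare, adder, deer, vole, otter, bat} — every species.
No 3 of the 7 transects cover everything (all 35 triples fall short), so 4 is minimum.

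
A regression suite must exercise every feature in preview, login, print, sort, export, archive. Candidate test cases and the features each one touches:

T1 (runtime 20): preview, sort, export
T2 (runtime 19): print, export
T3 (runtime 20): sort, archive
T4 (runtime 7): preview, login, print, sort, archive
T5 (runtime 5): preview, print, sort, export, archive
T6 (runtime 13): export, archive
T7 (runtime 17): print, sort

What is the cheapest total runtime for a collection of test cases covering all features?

12

T4, T5 cover every feature at runtime 7 + 5 = 12.
Any cover uses at least 2 test cases; among all covering selections none totals below 12.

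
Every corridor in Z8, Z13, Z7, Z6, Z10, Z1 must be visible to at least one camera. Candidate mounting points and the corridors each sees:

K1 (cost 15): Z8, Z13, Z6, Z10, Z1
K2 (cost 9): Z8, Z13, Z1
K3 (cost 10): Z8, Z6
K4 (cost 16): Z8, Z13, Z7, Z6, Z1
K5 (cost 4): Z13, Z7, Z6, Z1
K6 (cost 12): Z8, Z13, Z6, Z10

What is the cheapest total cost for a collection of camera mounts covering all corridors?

K5, K6 cover every corridor at cost 4 + 12 = 16.
Any cover uses at least 2 camera mounts; among all covering selections none totals below 16.

16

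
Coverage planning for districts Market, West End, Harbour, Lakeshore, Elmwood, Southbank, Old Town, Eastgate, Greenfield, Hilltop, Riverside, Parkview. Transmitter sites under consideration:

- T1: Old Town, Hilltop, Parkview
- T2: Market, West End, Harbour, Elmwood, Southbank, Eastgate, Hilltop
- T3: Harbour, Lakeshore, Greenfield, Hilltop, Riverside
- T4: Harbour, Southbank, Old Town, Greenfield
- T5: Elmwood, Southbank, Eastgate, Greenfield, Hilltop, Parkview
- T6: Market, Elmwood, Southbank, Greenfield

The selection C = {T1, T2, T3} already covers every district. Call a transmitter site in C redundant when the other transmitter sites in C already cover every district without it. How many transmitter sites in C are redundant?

0

Drop T1: Old Town, Parkview uncovered — not redundant.
Drop T2: Market, West End, Elmwood, Southbank, … uncovered — not redundant.
Drop T3: Lakeshore, Greenfield, Riverside uncovered — not redundant.
None of the transmitter sites in C is redundant.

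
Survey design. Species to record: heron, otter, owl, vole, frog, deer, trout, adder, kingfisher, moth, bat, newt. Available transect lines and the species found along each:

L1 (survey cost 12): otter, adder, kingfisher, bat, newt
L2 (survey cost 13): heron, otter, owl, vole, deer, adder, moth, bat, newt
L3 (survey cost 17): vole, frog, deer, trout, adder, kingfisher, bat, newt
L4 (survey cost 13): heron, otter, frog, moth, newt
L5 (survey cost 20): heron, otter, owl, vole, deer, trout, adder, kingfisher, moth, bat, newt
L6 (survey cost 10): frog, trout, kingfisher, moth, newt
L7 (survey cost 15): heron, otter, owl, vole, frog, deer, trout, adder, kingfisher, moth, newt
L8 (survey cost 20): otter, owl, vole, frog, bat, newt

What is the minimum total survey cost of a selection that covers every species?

L2, L6 cover every species at survey cost 13 + 10 = 23.
Any cover uses at least 2 transects; among all covering selections none totals below 23.
Greedy by coverage-per-survey cost would pick L7, L1 for 27 — worse than the optimum 23.

23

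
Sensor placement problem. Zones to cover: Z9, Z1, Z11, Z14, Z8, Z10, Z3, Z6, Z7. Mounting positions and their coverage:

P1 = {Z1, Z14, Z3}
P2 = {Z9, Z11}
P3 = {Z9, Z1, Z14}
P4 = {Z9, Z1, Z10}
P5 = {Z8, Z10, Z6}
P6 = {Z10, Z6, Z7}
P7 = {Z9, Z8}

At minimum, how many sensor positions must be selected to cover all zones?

4

P1, P2, P5, P6 together cover {Z9, Z1, Z11, Z14, Z8, Z10, Z3, Z6, Z7} — every zone.
No 3 of the 7 sensor positions cover everything (all 35 triples fall short), so 4 is minimum.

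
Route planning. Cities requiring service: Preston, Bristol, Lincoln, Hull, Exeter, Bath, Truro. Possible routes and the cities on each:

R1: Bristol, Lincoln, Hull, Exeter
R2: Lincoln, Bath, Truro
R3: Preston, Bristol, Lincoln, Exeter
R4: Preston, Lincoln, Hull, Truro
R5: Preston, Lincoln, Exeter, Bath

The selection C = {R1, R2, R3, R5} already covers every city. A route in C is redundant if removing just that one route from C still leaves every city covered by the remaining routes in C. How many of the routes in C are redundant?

2

Drop R1: Hull uncovered — not redundant.
Drop R2: Truro uncovered — not redundant.
Drop R3: the rest still cover every city — redundant.
Drop R5: the rest still cover every city — redundant.
2 redundant: R3, R5.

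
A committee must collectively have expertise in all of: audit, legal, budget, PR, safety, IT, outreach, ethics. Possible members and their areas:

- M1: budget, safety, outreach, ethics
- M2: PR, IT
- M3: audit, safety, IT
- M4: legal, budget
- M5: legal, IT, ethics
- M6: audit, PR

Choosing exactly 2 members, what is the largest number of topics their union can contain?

6

Choosing M1, M2 covers {budget, PR, safety, IT, outreach, ethics} — 6 topics.
No choice of 2 members does better; here audit, legal are left uncovered.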